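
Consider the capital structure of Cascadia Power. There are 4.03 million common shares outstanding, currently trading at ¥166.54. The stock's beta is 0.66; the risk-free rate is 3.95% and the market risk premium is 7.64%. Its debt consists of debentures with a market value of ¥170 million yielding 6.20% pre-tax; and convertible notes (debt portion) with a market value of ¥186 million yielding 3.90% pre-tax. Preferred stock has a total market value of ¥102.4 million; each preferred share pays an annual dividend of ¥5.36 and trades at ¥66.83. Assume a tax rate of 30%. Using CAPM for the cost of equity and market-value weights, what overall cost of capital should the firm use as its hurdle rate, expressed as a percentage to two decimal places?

7.17%

Cost of equity via CAPM: Re = 3.95% + 0.66 × 7.64% = 8.9924%.
Cost of preferred: Rp = 5.36 / 66.83 = 8.0204%.
Market value of equity E = 166.54 × 4.03m = 671.1562m.
Total capital V = 671.1562 + 102.4 + 170 + 186 = 1129.5562.
Equity: weight = 671.1562/1129.5562 = 0.5942; cost = 8.9924%.
Preferred: weight = 102.4/1129.5562 = 0.0907; cost = 8.0204%.
Debentures: weight = 170/1129.5562 = 0.1505; after-tax cost = 6.2% × (1 − 30%) = 4.3400%.
Convertible notes (debt portion): weight = 186/1129.5562 = 0.1647; after-tax cost = 3.9% × (1 − 30%) = 2.7300%.
WACC = 0.5942 × 8.9924% + 0.0907 × 8.0204% + 0.1505 × 4.3400% + 0.1647 × 2.7300% = 7.1729%.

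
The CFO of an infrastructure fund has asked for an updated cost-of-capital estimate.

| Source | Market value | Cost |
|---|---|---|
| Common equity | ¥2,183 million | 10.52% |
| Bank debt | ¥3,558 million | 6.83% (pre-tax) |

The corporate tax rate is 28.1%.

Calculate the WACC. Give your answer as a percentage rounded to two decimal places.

7.04%

Total capital V = 2183 + 3558 = 5741.
Equity: weight = 2183/5741 = 0.3802; cost = 10.52%.
Bank debt: weight = 3558/5741 = 0.6198; after-tax cost = 6.83% × (1 − 28.1%) = 4.9108%.
WACC = 0.3802 × 10.5200% + 0.6198 × 4.9108% = 7.0437%.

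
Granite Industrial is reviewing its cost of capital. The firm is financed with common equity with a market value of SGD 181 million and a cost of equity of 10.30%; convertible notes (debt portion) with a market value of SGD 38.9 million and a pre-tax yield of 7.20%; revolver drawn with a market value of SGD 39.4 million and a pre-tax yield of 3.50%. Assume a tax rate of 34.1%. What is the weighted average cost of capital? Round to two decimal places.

8.25%

Total capital V = 181 + 38.9 + 39.4 = 259.3.
Equity: weight = 181/259.3 = 0.6980; cost = 10.3%.
Convertible notes (debt portion): weight = 38.9/259.3 = 0.1500; after-tax cost = 7.2% × (1 − 34.1%) = 4.7448%.
Revolver drawn: weight = 39.4/259.3 = 0.1519; after-tax cost = 3.5% × (1 − 34.1%) = 2.3065%.
WACC = 0.6980 × 10.3000% + 0.1500 × 4.7448% + 0.1519 × 2.3065% = 8.2520%.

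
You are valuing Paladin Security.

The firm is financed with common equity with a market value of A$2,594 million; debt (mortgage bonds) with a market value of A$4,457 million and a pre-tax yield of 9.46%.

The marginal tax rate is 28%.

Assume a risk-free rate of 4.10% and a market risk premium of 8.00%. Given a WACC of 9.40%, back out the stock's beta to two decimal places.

Total capital V = 2594 + 4457 = 7051.
Equity weight = 2594/7051 = 0.3679.
Mortgage bonds weight = 4457/7051 = 0.6321.
Debt contribution = 0.6321 × 9.46% × (1 − 28%) = 4.3054%.
Required equity contribution = 9.4% − 4.3054% = 5.0946%  ⇒  Re = 13.8481%.
CAPM: 13.8481% = 4.1% + β × 8.0%  ⇒  β = 1.2185.

1.22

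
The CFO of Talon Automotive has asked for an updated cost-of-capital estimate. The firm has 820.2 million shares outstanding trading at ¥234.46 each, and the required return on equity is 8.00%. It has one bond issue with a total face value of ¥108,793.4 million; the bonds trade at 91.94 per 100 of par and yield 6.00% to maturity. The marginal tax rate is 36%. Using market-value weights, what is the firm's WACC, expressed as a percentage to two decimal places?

Market value of equity E = 234.46 × 820.2m = 192304.092m. Market value of debt D = 108793.4m × 91.94/100 = 100024.65196m.
Total capital V = 192304.092 + 100024.65196 = 292328.74396.
Equity: weight = 192304.092/292328.74396 = 0.6578; cost = 8%.
Bonds outstanding: weight = 100024.65196/292328.74396 = 0.3422; after-tax cost = 6% × (1 − 36%) = 3.8400%.
WACC = 0.6578 × 8.0000% + 0.3422 × 3.8400% = 6.5766%.

6.58%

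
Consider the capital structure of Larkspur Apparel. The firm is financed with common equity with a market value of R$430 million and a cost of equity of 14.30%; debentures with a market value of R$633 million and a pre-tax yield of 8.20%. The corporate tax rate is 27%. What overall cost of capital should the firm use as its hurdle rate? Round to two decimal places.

9.35%

Total capital V = 430 + 633 = 1063.
Equity: weight = 430/1063 = 0.4045; cost = 14.3%.
Debentures: weight = 633/1063 = 0.5955; after-tax cost = 8.2% × (1 − 27%) = 5.9860%.
WACC = 0.4045 × 14.3000% + 0.5955 × 5.9860% = 9.3491%.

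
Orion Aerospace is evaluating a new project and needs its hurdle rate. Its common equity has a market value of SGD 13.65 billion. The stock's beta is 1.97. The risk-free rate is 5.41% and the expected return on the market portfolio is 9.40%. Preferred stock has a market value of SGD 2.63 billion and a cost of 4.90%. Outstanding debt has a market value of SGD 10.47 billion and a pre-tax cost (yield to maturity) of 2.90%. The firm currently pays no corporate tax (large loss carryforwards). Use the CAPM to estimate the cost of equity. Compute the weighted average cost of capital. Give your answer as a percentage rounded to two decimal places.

Market risk premium = 9.4% − 5.41% = 3.99%.
Cost of equity via CAPM: Re = 5.41% + 1.97 × 3.99% = 13.2703%.
Total capital V = 13.65 + 2.63 + 10.47 = 26.75.
Equity: weight = 13.65/26.75 = 0.5103; cost = 13.2703%.
Preferred: weight = 2.63/26.75 = 0.0983; cost = 4.9%.
Debt: weight = 10.47/26.75 = 0.3914; after-tax cost = 2.9% × (1 − 0%) = 2.9000%.
WACC = 0.5103 × 13.2703% + 0.0983 × 4.9000% + 0.3914 × 2.9000% = 8.3884%.

8.39%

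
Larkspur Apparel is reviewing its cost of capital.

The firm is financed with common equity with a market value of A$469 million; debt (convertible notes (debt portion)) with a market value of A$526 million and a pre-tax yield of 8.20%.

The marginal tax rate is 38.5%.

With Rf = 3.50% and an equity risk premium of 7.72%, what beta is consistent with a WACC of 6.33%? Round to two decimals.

0.55

Total capital V = 469 + 526 = 995.
Equity weight = 469/995 = 0.4714.
Convertible notes (debt portion) weight = 526/995 = 0.5286.
Debt contribution = 0.5286 × 8.2% × (1 − 38.5%) = 2.6659%.
Required equity contribution = 6.33% − 2.6659% = 3.6641%  ⇒  Re = 7.7734%.
CAPM: 7.7734% = 3.5% + β × 7.72%  ⇒  β = 0.5536.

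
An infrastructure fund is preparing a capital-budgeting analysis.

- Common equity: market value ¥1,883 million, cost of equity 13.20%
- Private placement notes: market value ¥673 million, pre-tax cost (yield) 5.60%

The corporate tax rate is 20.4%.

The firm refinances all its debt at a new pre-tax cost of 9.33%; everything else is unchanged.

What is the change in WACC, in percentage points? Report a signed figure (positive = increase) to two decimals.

+0.78 pp

Current WACC:
Total capital V = 1883 + 673 = 2556.
Equity: weight = 1883/2556 = 0.7367; cost = 13.2%.
Private placement notes: weight = 673/2556 = 0.2633; after-tax cost = 5.6% × (1 − 20.4%) = 4.4576%.
WACC = 0.7367 × 13.2000% + 0.2633 × 4.4576% = 10.8981%.
After the change:
Total capital V = 1883 + 673 = 2556.
Equity: weight = 1883/2556 = 0.7367; cost = 13.2%.
Private placement notes: weight = 673/2556 = 0.2633; after-tax cost = 9.33% × (1 − 20.4%) = 7.4267%.
WACC = 0.7367 × 13.2000% + 0.2633 × 7.4267% = 11.6799%.
Change in WACC = 11.6799% − 10.8981% = 0.7818 pp.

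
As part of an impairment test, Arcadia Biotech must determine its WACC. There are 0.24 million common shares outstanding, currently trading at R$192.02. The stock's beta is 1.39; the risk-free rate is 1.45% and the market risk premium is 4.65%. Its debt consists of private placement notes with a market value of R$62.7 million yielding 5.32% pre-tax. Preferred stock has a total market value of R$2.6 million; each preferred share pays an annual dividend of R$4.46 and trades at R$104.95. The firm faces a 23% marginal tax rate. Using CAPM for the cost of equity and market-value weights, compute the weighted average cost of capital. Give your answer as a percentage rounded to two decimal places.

5.68%

Cost of equity via CAPM: Re = 1.45% + 1.39 × 4.65% = 7.9135%.
Cost of preferred: Rp = 4.46 / 104.95 = 4.2496%.
Market value of equity E = 192.02 × 0.24m = 46.0848m.
Total capital V = 46.0848 + 2.6 + 62.7 = 111.3848.
Equity: weight = 46.0848/111.3848 = 0.4137; cost = 7.9135%.
Preferred: weight = 2.6/111.3848 = 0.0233; cost = 4.2496%.
Private placement notes: weight = 62.7/111.3848 = 0.5629; after-tax cost = 5.32% × (1 − 23%) = 4.0964%.
WACC = 0.4137 × 7.9135% + 0.0233 × 4.2496% + 0.5629 × 4.0964% = 5.6793%.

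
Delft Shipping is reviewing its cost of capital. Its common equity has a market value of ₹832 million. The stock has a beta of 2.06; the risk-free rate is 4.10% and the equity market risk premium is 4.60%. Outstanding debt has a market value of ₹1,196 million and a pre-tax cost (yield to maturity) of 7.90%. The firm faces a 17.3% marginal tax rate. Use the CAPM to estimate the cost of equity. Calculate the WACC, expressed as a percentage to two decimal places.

Cost of equity via CAPM: Re = 4.1% + 2.06 × 4.6% = 13.5760%.
Total capital V = 832 + 1196 = 2028.
Equity: weight = 832/2028 = 0.4103; cost = 13.576%.
Debt: weight = 1196/2028 = 0.5897; after-tax cost = 7.9% × (1 − 17.3%) = 6.5333%.
WACC = 0.4103 × 13.5760% + 0.5897 × 6.5333% = 9.4226%.

9.42%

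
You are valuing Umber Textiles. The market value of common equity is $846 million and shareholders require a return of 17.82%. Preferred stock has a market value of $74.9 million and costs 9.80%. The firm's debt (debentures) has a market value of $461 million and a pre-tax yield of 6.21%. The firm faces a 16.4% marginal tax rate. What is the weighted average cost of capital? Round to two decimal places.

13.17%

Total capital V = 846 + 74.9 + 461 = 1381.9.
Equity: weight = 846/1381.9 = 0.6122; cost = 17.82%.
Preferred: weight = 74.9/1381.9 = 0.0542; cost = 9.8%.
Debentures: weight = 461/1381.9 = 0.3336; after-tax cost = 6.21% × (1 − 16.4%) = 5.1916%.
WACC = 0.6122 × 17.8200% + 0.0542 × 9.8000% + 0.3336 × 5.1916% = 13.1725%.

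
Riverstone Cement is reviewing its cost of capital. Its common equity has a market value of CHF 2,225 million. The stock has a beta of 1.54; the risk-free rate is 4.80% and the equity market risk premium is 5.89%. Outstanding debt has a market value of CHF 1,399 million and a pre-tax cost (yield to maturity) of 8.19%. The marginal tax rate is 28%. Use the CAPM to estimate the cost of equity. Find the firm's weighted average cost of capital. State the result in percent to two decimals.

10.79%

Cost of equity via CAPM: Re = 4.8% + 1.54 × 5.89% = 13.8706%.
Total capital V = 2225 + 1399 = 3624.
Equity: weight = 2225/3624 = 0.6140; cost = 13.8706%.
Debt: weight = 1399/3624 = 0.3860; after-tax cost = 8.19% × (1 − 28%) = 5.8968%.
WACC = 0.6140 × 13.8706% + 0.3860 × 5.8968% = 10.7924%.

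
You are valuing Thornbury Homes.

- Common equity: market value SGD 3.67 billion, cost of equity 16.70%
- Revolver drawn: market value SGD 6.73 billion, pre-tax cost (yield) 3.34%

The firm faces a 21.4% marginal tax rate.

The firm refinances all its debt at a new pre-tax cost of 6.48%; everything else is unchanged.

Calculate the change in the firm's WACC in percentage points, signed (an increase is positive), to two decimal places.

+1.60 pp

Current WACC:
Total capital V = 3.67 + 6.73 = 10.4.
Equity: weight = 3.67/10.4 = 0.3529; cost = 16.7%.
Revolver drawn: weight = 6.73/10.4 = 0.6471; after-tax cost = 3.34% × (1 − 21.4%) = 2.6252%.
WACC = 0.3529 × 16.7000% + 0.6471 × 2.6252% = 7.5920%.
After the change:
Total capital V = 3.67 + 6.73 = 10.4.
Equity: weight = 3.67/10.4 = 0.3529; cost = 16.7%.
Revolver drawn: weight = 6.73/10.4 = 0.6471; after-tax cost = 6.48% × (1 − 21.4%) = 5.0933%.
WACC = 0.3529 × 16.7000% + 0.6471 × 5.0933% = 9.1891%.
Change in WACC = 9.1891% − 7.5920% = 1.5971 pp.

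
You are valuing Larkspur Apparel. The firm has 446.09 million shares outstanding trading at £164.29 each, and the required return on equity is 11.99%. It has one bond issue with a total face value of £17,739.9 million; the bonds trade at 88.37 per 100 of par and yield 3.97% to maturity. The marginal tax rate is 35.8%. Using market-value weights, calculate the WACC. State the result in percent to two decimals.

Market value of equity E = 164.29 × 446.09m = 73288.1261m. Market value of debt D = 17739.9m × 88.37/100 = 15676.74963m.
Total capital V = 73288.1261 + 15676.74963 = 88964.87573.
Equity: weight = 73288.1261/88964.87573 = 0.8238; cost = 11.99%.
Bonds outstanding: weight = 15676.74963/88964.87573 = 0.1762; after-tax cost = 3.97% × (1 − 35.8%) = 2.5487%.
WACC = 0.8238 × 11.9900% + 0.1762 × 2.5487% = 10.3263%.

10.33%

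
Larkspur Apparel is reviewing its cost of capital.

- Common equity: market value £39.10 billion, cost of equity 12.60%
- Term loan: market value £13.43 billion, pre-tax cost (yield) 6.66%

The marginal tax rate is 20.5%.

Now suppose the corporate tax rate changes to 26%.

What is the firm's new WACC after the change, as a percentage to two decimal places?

10.64%

After the change:
Total capital V = 39.1 + 13.43 = 52.53.
Equity: weight = 39.1/52.53 = 0.7443; cost = 12.6%.
Term loan: weight = 13.43/52.53 = 0.2557; after-tax cost = 6.66% × (1 − 26%) = 4.9284%.
WACC = 0.7443 × 12.6000% + 0.2557 × 4.9284% = 10.6387%.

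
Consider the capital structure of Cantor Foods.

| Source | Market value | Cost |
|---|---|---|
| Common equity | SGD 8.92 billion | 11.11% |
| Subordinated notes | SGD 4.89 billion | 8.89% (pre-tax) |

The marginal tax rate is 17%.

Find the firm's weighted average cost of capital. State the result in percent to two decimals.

Total capital V = 8.92 + 4.89 = 13.81.
Equity: weight = 8.92/13.81 = 0.6459; cost = 11.11%.
Subordinated notes: weight = 4.89/13.81 = 0.3541; after-tax cost = 8.89% × (1 − 17%) = 7.3787%.
WACC = 0.6459 × 11.1100% + 0.3541 × 7.3787% = 9.7888%.

9.79%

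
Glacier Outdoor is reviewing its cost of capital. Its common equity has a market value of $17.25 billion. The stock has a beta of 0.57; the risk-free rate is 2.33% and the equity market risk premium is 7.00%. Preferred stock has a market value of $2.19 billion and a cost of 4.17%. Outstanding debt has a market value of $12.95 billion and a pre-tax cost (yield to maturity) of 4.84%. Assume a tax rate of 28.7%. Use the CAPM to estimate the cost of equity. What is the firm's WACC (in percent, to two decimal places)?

Cost of equity via CAPM: Re = 2.33% + 0.57 × 7.0% = 6.3200%.
Total capital V = 17.25 + 2.19 + 12.95 = 32.39.
Equity: weight = 17.25/32.39 = 0.5326; cost = 6.32%.
Preferred: weight = 2.19/32.39 = 0.0676; cost = 4.17%.
Debt: weight = 12.95/32.39 = 0.3998; after-tax cost = 4.84% × (1 − 28.7%) = 3.4509%.
WACC = 0.5326 × 6.3200% + 0.0676 × 4.1700% + 0.3998 × 3.4509% = 5.0275%.

5.03%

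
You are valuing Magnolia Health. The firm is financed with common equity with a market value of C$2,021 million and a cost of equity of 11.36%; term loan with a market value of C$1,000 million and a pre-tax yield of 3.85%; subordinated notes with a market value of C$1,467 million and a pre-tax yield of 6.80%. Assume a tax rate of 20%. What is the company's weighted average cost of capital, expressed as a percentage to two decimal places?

Total capital V = 2021 + 1000 + 1467 = 4488.
Equity: weight = 2021/4488 = 0.4503; cost = 11.36%.
Term loan: weight = 1000/4488 = 0.2228; after-tax cost = 3.85% × (1 − 20%) = 3.0800%.
Subordinated notes: weight = 1467/4488 = 0.3269; after-tax cost = 6.8% × (1 − 20%) = 5.4400%.
WACC = 0.4503 × 11.3600% + 0.2228 × 3.0800% + 0.3269 × 5.4400% = 7.5800%.

7.58%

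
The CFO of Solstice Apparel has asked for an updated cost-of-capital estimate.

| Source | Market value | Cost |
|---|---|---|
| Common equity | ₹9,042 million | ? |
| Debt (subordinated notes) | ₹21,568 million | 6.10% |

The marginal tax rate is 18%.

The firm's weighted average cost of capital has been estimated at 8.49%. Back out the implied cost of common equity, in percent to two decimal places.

16.81%

Total capital V = 9042 + 21568 = 30610.
Equity weight = 9042/30610 = 0.2954.
Subordinated notes weight = 21568/30610 = 0.7046.
Debt contribution = 0.7046 × 6.1% × (1 − 18%) = 3.5244%.
Required equity contribution = 8.49% − 3.5244% = 4.9656%.
Re = 4.9656% / 0.2954 = 16.8100%.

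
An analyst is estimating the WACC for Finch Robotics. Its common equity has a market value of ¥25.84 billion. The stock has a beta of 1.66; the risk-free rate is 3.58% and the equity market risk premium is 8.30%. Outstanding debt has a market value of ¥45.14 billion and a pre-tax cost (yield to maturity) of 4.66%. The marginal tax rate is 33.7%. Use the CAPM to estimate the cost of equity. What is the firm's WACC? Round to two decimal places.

8.28%

Cost of equity via CAPM: Re = 3.58% + 1.66 × 8.3% = 17.3580%.
Total capital V = 25.84 + 45.14 = 70.98.
Equity: weight = 25.84/70.98 = 0.3640; cost = 17.358%.
Debt: weight = 45.14/70.98 = 0.6360; after-tax cost = 4.66% × (1 − 33.7%) = 3.0896%.
WACC = 0.3640 × 17.3580% + 0.6360 × 3.0896% = 8.2839%.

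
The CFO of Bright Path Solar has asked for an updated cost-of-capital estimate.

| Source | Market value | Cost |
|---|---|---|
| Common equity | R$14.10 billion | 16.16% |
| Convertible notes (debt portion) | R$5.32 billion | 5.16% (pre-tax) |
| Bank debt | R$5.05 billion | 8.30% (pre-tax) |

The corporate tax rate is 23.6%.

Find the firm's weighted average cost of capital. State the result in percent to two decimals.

11.48%

Total capital V = 14.1 + 5.32 + 5.05 = 24.47.
Equity: weight = 14.1/24.47 = 0.5762; cost = 16.16%.
Convertible notes (debt portion): weight = 5.32/24.47 = 0.2174; after-tax cost = 5.16% × (1 − 23.6%) = 3.9422%.
Bank debt: weight = 5.05/24.47 = 0.2064; after-tax cost = 8.3% × (1 − 23.6%) = 6.3412%.
WACC = 0.5762 × 16.1600% + 0.2174 × 3.9422% + 0.2064 × 6.3412% = 11.4774%.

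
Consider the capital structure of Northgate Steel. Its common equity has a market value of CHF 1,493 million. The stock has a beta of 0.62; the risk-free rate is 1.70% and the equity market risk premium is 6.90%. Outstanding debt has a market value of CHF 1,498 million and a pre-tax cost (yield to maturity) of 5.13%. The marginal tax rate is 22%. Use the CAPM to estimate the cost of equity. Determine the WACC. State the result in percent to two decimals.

4.99%

Cost of equity via CAPM: Re = 1.7% + 0.62 × 6.9% = 5.9780%.
Total capital V = 1493 + 1498 = 2991.
Equity: weight = 1493/2991 = 0.4992; cost = 5.978%.
Debt: weight = 1498/2991 = 0.5008; after-tax cost = 5.13% × (1 − 22%) = 4.0014%.
WACC = 0.4992 × 5.9780% + 0.5008 × 4.0014% = 4.9880%.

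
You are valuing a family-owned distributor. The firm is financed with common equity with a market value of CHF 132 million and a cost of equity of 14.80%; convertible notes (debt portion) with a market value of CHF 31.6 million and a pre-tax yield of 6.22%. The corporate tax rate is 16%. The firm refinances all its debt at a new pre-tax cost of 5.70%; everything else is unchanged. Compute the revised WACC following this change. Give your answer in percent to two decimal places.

After the change:
Total capital V = 132 + 31.6 = 163.6.
Equity: weight = 132/163.6 = 0.8068; cost = 14.8%.
Convertible notes (debt portion): weight = 31.6/163.6 = 0.1932; after-tax cost = 5.7% × (1 − 16%) = 4.7880%.
WACC = 0.8068 × 14.8000% + 0.1932 × 4.7880% = 12.8661%.

12.87%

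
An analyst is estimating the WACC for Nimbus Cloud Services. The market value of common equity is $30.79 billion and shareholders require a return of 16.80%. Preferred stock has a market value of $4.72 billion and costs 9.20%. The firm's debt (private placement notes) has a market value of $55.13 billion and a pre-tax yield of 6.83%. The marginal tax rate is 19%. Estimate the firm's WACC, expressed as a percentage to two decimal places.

9.55%

Total capital V = 30.79 + 4.72 + 55.13 = 90.64.
Equity: weight = 30.79/90.64 = 0.3397; cost = 16.8%.
Preferred: weight = 4.72/90.64 = 0.0521; cost = 9.2%.
Private placement notes: weight = 55.13/90.64 = 0.6082; after-tax cost = 6.83% × (1 − 19%) = 5.5323%.
WACC = 0.3397 × 16.8000% + 0.0521 × 9.2000% + 0.6082 × 5.5323% = 9.5509%.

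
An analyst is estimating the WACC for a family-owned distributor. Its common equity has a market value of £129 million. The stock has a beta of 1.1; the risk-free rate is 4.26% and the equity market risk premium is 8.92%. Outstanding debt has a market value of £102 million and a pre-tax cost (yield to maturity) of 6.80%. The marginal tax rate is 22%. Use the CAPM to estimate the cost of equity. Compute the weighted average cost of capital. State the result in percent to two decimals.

Cost of equity via CAPM: Re = 4.26% + 1.1 × 8.92% = 14.0720%.
Total capital V = 129 + 102 = 231.
Equity: weight = 129/231 = 0.5584; cost = 14.072%.
Debt: weight = 102/231 = 0.4416; after-tax cost = 6.8% × (1 − 22%) = 5.3040%.
WACC = 0.5584 × 14.0720% + 0.4416 × 5.3040% = 10.2004%.

10.20%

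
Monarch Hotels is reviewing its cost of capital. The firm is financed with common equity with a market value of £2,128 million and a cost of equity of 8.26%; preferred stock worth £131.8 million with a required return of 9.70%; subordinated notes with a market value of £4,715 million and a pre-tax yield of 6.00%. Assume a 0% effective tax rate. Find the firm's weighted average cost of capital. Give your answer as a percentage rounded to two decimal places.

6.76%

Total capital V = 2128 + 131.8 + 4715 = 6974.8.
Equity: weight = 2128/6974.8 = 0.3051; cost = 8.26%.
Preferred: weight = 131.8/6974.8 = 0.0189; cost = 9.7%.
Subordinated notes: weight = 4715/6974.8 = 0.6760; after-tax cost = 6% × (1 − 0%) = 6.0000%.
WACC = 0.3051 × 8.2600% + 0.0189 × 9.7000% + 0.6760 × 6.0000% = 6.7594%.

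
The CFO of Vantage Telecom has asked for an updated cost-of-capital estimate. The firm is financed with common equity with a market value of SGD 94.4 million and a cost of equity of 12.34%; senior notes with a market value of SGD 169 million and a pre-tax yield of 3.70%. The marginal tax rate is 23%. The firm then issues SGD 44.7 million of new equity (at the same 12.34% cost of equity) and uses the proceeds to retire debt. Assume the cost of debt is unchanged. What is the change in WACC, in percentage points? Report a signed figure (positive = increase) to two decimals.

+1.61 pp

Current WACC:
Total capital V = 94.4 + 169 = 263.4.
Equity: weight = 94.4/263.4 = 0.3584; cost = 12.34%.
Senior notes: weight = 169/263.4 = 0.6416; after-tax cost = 3.7% × (1 − 23%) = 2.8490%.
WACC = 0.3584 × 12.3400% + 0.6416 × 2.8490% = 6.2505%.
After the change:
Total capital V = 139.1 + 124.3 = 263.4.
Equity: weight = 139.1/263.4 = 0.5281; cost = 12.34%.
Senior notes: weight = 124.3/263.4 = 0.4719; after-tax cost = 3.7% × (1 − 23%) = 2.8490%.
WACC = 0.5281 × 12.3400% + 0.4719 × 2.8490% = 7.8611%.
Change in WACC = 7.8611% − 6.2505% = 1.6107 pp.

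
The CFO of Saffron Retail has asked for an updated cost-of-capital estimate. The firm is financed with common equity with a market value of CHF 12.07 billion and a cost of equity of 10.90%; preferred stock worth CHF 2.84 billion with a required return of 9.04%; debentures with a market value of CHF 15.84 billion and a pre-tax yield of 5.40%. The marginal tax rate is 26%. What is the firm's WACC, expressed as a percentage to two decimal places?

Total capital V = 12.07 + 2.84 + 15.84 = 30.75.
Equity: weight = 12.07/30.75 = 0.3925; cost = 10.9%.
Preferred: weight = 2.84/30.75 = 0.0924; cost = 9.04%.
Debentures: weight = 15.84/30.75 = 0.5151; after-tax cost = 5.4% × (1 − 26%) = 3.9960%.
WACC = 0.3925 × 10.9000% + 0.0924 × 9.0400% + 0.5151 × 3.9960% = 7.1718%.

7.17%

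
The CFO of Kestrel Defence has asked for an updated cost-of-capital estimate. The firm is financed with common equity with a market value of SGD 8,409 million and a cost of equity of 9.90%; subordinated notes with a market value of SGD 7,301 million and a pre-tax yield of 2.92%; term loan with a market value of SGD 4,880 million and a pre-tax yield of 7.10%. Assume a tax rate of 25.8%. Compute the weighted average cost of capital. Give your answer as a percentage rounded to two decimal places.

Total capital V = 8409 + 7301 + 4880 = 20590.
Equity: weight = 8409/20590 = 0.4084; cost = 9.9%.
Subordinated notes: weight = 7301/20590 = 0.3546; after-tax cost = 2.92% × (1 − 25.8%) = 2.1666%.
Term loan: weight = 4880/20590 = 0.2370; after-tax cost = 7.1% × (1 − 25.8%) = 5.2682%.
WACC = 0.4084 × 9.9000% + 0.3546 × 2.1666% + 0.2370 × 5.2682% = 6.0601%.

6.06%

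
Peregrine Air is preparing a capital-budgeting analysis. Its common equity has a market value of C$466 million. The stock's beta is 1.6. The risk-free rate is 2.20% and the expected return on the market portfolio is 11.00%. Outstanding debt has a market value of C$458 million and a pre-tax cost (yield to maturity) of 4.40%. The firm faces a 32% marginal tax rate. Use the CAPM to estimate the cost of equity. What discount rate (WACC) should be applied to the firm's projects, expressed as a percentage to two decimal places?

9.69%

Market risk premium = 11.0% − 2.2% = 8.8%.
Cost of equity via CAPM: Re = 2.2% + 1.6 × 8.8% = 16.2800%.
Total capital V = 466 + 458 = 924.
Equity: weight = 466/924 = 0.5043; cost = 16.28%.
Debt: weight = 458/924 = 0.4957; after-tax cost = 4.4% × (1 − 32%) = 2.9920%.
WACC = 0.5043 × 16.2800% + 0.4957 × 2.9920% = 9.6935%.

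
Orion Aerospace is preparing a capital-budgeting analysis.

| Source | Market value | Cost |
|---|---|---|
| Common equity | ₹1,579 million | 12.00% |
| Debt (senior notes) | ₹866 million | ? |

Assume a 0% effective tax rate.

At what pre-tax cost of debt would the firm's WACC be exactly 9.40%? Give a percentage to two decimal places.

4.66%

Total capital V = 1579 + 866 = 2445.
Equity weight = 1579/2445 = 0.6458.
Senior notes weight = 866/2445 = 0.3542.
Equity contribution = 0.6458 × 12% = 7.7497%.
Remaining for debt = 9.4% − 7.7497% = 1.6503%.
Rd × (1 − 0%) × 0.3542 = 1.6503%  ⇒  Rd = 4.6594%.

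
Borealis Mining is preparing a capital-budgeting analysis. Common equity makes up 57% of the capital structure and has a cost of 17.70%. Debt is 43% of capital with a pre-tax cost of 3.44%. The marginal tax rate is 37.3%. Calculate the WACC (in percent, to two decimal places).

11.02%

After-tax cost of debt = 3.44% × (1 − 37.3%) = 2.1569%.
WACC = 0.570 × 17.7000% + 0.430 × 2.1569% = 11.0165%.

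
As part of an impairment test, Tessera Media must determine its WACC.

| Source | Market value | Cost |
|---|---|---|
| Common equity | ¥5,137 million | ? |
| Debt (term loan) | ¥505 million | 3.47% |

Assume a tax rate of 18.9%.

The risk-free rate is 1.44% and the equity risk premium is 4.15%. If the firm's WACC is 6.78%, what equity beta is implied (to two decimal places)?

1.38

Total capital V = 5137 + 505 = 5642.
Equity weight = 5137/5642 = 0.9105.
Term loan weight = 505/5642 = 0.0895.
Debt contribution = 0.0895 × 3.47% × (1 − 18.9%) = 0.2519%.
Required equity contribution = 6.78% − 0.2519% = 6.5281%  ⇒  Re = 7.1699%.
CAPM: 7.1699% = 1.44% + β × 4.15%  ⇒  β = 1.3807.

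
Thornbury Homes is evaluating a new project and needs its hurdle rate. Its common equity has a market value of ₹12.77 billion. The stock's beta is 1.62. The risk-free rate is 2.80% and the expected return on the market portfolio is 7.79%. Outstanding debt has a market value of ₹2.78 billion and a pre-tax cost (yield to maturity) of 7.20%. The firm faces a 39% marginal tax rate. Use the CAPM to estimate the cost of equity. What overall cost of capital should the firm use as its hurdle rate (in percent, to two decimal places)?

9.72%

Market risk premium = 7.79% − 2.8% = 4.99%.
Cost of equity via CAPM: Re = 2.8% + 1.62 × 4.99% = 10.8838%.
Total capital V = 12.77 + 2.78 = 15.55.
Equity: weight = 12.77/15.55 = 0.8212; cost = 10.8838%.
Debt: weight = 2.78/15.55 = 0.1788; after-tax cost = 7.2% × (1 − 39%) = 4.3920%.
WACC = 0.8212 × 10.8838% + 0.1788 × 4.3920% = 9.7232%.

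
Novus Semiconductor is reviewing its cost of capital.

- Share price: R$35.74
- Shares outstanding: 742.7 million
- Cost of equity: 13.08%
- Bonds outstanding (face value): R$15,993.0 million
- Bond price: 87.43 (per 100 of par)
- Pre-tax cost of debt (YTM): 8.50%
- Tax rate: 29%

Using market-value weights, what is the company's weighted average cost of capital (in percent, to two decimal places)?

10.65%

Market value of equity E = 35.74 × 742.7m = 26544.098m. Market value of debt D = 15993m × 87.43/100 = 13982.6799m.
Total capital V = 26544.098 + 13982.6799 = 40526.7779.
Equity: weight = 26544.098/40526.7779 = 0.6550; cost = 13.08%.
Bonds outstanding: weight = 13982.6799/40526.7779 = 0.3450; after-tax cost = 8.5% × (1 − 29%) = 6.0350%.
WACC = 0.6550 × 13.0800% + 0.3450 × 6.0350% = 10.6493%.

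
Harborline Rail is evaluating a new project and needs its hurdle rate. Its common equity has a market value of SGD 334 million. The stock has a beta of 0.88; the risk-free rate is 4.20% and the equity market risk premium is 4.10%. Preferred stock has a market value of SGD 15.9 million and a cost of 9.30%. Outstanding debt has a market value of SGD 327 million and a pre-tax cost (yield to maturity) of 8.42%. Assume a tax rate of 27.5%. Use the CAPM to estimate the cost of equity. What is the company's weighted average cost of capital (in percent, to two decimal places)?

7.02%

Cost of equity via CAPM: Re = 4.2% + 0.88 × 4.1% = 7.8080%.
Total capital V = 334 + 15.9 + 327 = 676.9.
Equity: weight = 334/676.9 = 0.4934; cost = 7.808%.
Preferred: weight = 15.9/676.9 = 0.0235; cost = 9.3%.
Debt: weight = 327/676.9 = 0.4831; after-tax cost = 8.42% × (1 − 27.5%) = 6.1045%.
WACC = 0.4934 × 7.8080% + 0.0235 × 9.3000% + 0.4831 × 6.1045% = 7.0201%.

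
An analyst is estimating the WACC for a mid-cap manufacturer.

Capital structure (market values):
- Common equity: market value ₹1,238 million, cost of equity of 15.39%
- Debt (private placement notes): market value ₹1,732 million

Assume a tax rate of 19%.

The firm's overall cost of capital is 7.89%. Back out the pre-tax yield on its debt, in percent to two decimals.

Total capital V = 1238 + 1732 = 2970.
Equity weight = 1238/2970 = 0.4168.
Private placement notes weight = 1732/2970 = 0.5832.
Equity contribution = 0.4168 × 15.39% = 6.4151%.
Remaining for debt = 7.89% − 6.4151% = 1.4749%.
Rd × (1 − 19%) × 0.5832 = 1.4749%  ⇒  Rd = 3.1224%.

3.12%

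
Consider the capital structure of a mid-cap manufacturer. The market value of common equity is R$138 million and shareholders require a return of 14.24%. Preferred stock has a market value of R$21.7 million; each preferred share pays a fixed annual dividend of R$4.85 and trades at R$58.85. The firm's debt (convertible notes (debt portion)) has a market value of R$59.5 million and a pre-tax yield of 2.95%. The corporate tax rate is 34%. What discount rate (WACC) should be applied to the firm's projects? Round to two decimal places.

Cost of preferred: Rp = 4.85 / 58.85 = 8.2413%.
Total capital V = 138 + 21.7 + 59.5 = 219.2.
Equity: weight = 138/219.2 = 0.6296; cost = 14.24%.
Preferred: weight = 21.7/219.2 = 0.0990; cost = 8.2413%.
Convertible notes (debt portion): weight = 59.5/219.2 = 0.2714; after-tax cost = 2.95% × (1 − 34%) = 1.9470%.
WACC = 0.6296 × 14.2400% + 0.0990 × 8.2413% + 0.2714 × 1.9470% = 10.3093%.

10.31%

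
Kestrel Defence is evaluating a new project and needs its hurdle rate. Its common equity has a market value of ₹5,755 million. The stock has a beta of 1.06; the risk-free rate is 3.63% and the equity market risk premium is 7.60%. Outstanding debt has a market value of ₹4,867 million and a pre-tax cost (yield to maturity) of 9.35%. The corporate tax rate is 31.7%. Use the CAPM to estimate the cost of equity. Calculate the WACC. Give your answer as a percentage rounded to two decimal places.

Cost of equity via CAPM: Re = 3.63% + 1.06 × 7.6% = 11.6860%.
Total capital V = 5755 + 4867 = 10622.
Equity: weight = 5755/10622 = 0.5418; cost = 11.686%.
Debt: weight = 4867/10622 = 0.4582; after-tax cost = 9.35% × (1 − 31.7%) = 6.3861%.
WACC = 0.5418 × 11.6860% + 0.4582 × 6.3861% = 9.2576%.

9.26%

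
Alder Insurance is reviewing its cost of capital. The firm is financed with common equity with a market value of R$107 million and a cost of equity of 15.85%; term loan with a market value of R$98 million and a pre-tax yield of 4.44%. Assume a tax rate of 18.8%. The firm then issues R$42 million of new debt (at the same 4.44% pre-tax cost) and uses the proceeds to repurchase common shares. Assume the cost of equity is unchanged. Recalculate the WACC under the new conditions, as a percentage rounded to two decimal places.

7.49%

After the change:
Total capital V = 65 + 140 = 205.
Equity: weight = 65/205 = 0.3171; cost = 15.85%.
Term loan: weight = 140/205 = 0.6829; after-tax cost = 4.44% × (1 − 18.8%) = 3.6053%.
WACC = 0.3171 × 15.8500% + 0.6829 × 3.6053% = 7.4878%.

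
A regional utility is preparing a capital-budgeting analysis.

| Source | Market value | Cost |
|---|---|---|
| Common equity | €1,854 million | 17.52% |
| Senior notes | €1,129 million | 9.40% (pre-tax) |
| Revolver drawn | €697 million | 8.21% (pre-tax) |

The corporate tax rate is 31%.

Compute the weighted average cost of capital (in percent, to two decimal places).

11.89%

Total capital V = 1854 + 1129 + 697 = 3680.
Equity: weight = 1854/3680 = 0.5038; cost = 17.52%.
Senior notes: weight = 1129/3680 = 0.3068; after-tax cost = 9.4% × (1 − 31%) = 6.4860%.
Revolver drawn: weight = 697/3680 = 0.1894; after-tax cost = 8.21% × (1 − 31%) = 5.6649%.
WACC = 0.5038 × 17.5200% + 0.3068 × 6.4860% + 0.1894 × 5.6649% = 11.8895%.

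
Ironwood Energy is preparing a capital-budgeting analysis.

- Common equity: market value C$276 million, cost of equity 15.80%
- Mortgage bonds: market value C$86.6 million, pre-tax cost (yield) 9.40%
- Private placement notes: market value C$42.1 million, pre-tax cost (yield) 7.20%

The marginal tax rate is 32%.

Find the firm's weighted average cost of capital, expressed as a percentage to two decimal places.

12.65%

Total capital V = 276 + 86.6 + 42.1 = 404.7.
Equity: weight = 276/404.7 = 0.6820; cost = 15.8%.
Mortgage bonds: weight = 86.6/404.7 = 0.2140; after-tax cost = 9.4% × (1 − 32%) = 6.3920%.
Private placement notes: weight = 42.1/404.7 = 0.1040; after-tax cost = 7.2% × (1 − 32%) = 4.8960%.
WACC = 0.6820 × 15.8000% + 0.2140 × 6.3920% + 0.1040 × 4.8960% = 12.6525%.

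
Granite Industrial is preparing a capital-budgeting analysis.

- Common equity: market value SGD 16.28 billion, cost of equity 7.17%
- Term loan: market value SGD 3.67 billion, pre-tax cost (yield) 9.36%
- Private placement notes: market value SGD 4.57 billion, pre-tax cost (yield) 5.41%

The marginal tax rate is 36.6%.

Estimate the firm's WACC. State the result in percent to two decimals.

Total capital V = 16.28 + 3.67 + 4.57 = 24.52.
Equity: weight = 16.28/24.52 = 0.6639; cost = 7.17%.
Term loan: weight = 3.67/24.52 = 0.1497; after-tax cost = 9.36% × (1 − 36.6%) = 5.9342%.
Private placement notes: weight = 4.57/24.52 = 0.1864; after-tax cost = 5.41% × (1 − 36.6%) = 3.4299%.
WACC = 0.6639 × 7.1700% + 0.1497 × 5.9342% + 0.1864 × 3.4299% = 6.2880%.

6.29%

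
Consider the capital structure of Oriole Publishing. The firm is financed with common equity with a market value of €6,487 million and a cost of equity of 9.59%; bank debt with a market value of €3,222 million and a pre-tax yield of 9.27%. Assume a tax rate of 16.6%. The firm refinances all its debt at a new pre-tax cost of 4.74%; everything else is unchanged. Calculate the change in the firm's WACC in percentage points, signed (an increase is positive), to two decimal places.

Current WACC:
Total capital V = 6487 + 3222 = 9709.
Equity: weight = 6487/9709 = 0.6681; cost = 9.59%.
Bank debt: weight = 3222/9709 = 0.3319; after-tax cost = 9.27% × (1 − 16.6%) = 7.7312%.
WACC = 0.6681 × 9.5900% + 0.3319 × 7.7312% = 8.9731%.
After the change:
Total capital V = 6487 + 3222 = 9709.
Equity: weight = 6487/9709 = 0.6681; cost = 9.59%.
Bank debt: weight = 3222/9709 = 0.3319; after-tax cost = 4.74% × (1 − 16.6%) = 3.9532%.
WACC = 0.6681 × 9.5900% + 0.3319 × 3.9532% = 7.7194%.
Change in WACC = 7.7194% − 8.9731% = -1.2538 pp.

-1.25 pp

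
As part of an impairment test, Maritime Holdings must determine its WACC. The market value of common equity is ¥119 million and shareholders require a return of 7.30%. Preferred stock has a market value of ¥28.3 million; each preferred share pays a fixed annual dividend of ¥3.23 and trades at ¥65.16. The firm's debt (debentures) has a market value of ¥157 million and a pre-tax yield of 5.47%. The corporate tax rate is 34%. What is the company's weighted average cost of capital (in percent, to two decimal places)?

Cost of preferred: Rp = 3.23 / 65.16 = 4.9570%.
Total capital V = 119 + 28.3 + 157 = 304.3.
Equity: weight = 119/304.3 = 0.3911; cost = 7.3%.
Preferred: weight = 28.3/304.3 = 0.0930; cost = 4.957%.
Debentures: weight = 157/304.3 = 0.5159; after-tax cost = 5.47% × (1 − 34%) = 3.6102%.
WACC = 0.3911 × 7.3000% + 0.0930 × 4.9570% + 0.5159 × 3.6102% = 5.1784%.

5.18%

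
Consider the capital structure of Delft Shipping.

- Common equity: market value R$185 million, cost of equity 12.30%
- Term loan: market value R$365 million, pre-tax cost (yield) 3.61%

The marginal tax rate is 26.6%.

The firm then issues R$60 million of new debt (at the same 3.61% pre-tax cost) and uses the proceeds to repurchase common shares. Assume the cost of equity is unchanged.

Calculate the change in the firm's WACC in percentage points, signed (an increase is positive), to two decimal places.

Current WACC:
Total capital V = 185 + 365 = 550.
Equity: weight = 185/550 = 0.3364; cost = 12.3%.
Term loan: weight = 365/550 = 0.6636; after-tax cost = 3.61% × (1 − 26.6%) = 2.6497%.
WACC = 0.3364 × 12.3000% + 0.6636 × 2.6497% = 5.8957%.
After the change:
Total capital V = 125 + 425 = 550.
Equity: weight = 125/550 = 0.2273; cost = 12.3%.
Term loan: weight = 425/550 = 0.7727; after-tax cost = 3.61% × (1 − 26.6%) = 2.6497%.
WACC = 0.2273 × 12.3000% + 0.7727 × 2.6497% = 4.8430%.
Change in WACC = 4.8430% − 5.8957% = -1.0528 pp.

-1.05 pp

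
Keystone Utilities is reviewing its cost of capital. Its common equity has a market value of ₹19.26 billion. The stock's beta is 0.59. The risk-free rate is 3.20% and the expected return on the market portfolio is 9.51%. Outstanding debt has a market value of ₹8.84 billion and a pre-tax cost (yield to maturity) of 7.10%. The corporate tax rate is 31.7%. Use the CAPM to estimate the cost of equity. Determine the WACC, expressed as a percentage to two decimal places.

6.27%

Market risk premium = 9.51% − 3.2% = 6.31%.
Cost of equity via CAPM: Re = 3.2% + 0.59 × 6.31% = 6.9229%.
Total capital V = 19.26 + 8.84 = 28.1.
Equity: weight = 19.26/28.1 = 0.6854; cost = 6.9229%.
Debt: weight = 8.84/28.1 = 0.3146; after-tax cost = 7.1% × (1 − 31.7%) = 4.8493%.
WACC = 0.6854 × 6.9229% + 0.3146 × 4.8493% = 6.2706%.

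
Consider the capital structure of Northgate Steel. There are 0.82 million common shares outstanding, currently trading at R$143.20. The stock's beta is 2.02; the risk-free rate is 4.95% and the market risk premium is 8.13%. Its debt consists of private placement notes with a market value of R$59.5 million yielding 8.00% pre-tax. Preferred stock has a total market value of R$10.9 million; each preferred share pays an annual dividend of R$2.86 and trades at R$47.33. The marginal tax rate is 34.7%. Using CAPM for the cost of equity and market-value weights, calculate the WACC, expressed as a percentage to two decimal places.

15.37%

Cost of equity via CAPM: Re = 4.95% + 2.02 × 8.13% = 21.3726%.
Cost of preferred: Rp = 2.86 / 47.33 = 6.0427%.
Market value of equity E = 143.2 × 0.82m = 117.424m.
Total capital V = 117.424 + 10.9 + 59.5 = 187.824.
Equity: weight = 117.424/187.824 = 0.6252; cost = 21.3726%.
Preferred: weight = 10.9/187.824 = 0.0580; cost = 6.0427%.
Private placement notes: weight = 59.5/187.824 = 0.3168; after-tax cost = 8% × (1 − 34.7%) = 5.2240%.
WACC = 0.6252 × 21.3726% + 0.0580 × 6.0427% + 0.3168 × 5.2240% = 15.3673%.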